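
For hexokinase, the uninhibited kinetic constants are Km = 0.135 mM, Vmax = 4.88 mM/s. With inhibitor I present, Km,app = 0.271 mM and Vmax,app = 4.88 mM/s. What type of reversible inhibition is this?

competitive

Km increases (0.135 → 0.271 mM) while Vmax is unchanged — the hallmark of competitive inhibition.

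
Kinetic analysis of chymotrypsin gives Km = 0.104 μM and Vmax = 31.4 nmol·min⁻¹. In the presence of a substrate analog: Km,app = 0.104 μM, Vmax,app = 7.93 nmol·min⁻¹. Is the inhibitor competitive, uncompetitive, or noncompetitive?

Vmax decreases (31.4 → 7.93 nmol·min⁻¹) while Km is unchanged — pure noncompetitive inhibition.

noncompetitive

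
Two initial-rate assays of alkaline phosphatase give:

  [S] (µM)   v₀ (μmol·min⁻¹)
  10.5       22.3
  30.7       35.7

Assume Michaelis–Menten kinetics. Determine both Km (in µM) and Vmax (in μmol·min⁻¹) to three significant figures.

Km = 13.9 µM; Vmax = 51.9 μmol·min⁻¹

In reciprocal form, 1/v = (Km/Vmax)·(1/[S]) + 1/Vmax. The two points give (1/[S], 1/v) = (0.09524, 0.04484) and (0.03257, 0.02801).
Slope = (0.04484 − 0.02801)/(0.09524 − 0.03257) = 0.2686; intercept = 0.04484 − 0.2686×0.09524 = 0.01926.
Vmax = 1/intercept = 51.9 μmol·min⁻¹; Km = slope × Vmax = 0.2686 × 51.9 = 13.9 µM.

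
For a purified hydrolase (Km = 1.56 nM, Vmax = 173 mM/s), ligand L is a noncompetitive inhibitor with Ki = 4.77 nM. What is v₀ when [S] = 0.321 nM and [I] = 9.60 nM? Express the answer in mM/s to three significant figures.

9.80 mM/s

α = 1 + [I]/Ki = 1 + 9.60/4.77 = 3.013.
For a noncompetitive inhibitor, Vmax is reduced to Vmax/α while Km is unchanged: Km,app = 1.56 nM, Vmax,app = 57.4 mM/s.
v = Vmax,app·[S]/(Km,app + [S]) = 57.4 × 0.321/(1.56 + 0.321) = 9.80 mM/s.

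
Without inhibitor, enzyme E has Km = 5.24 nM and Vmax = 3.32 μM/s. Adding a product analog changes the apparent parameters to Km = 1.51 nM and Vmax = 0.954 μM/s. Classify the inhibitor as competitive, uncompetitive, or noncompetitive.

Both Km and Vmax decrease by the same factor (~3.48-fold) — characteristic of uncompetitive inhibition.

uncompetitive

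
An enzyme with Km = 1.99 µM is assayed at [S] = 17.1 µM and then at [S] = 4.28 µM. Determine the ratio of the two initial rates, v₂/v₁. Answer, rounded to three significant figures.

Since Vmax cancels, v₂/v₁ = [S]₂(Km+[S]₁) / [S]₁(Km+[S]₂).
= 4.28×(1.99+17.1) / (17.1×(1.99+4.28)) = 81.71/107.2 = 0.762.

0.762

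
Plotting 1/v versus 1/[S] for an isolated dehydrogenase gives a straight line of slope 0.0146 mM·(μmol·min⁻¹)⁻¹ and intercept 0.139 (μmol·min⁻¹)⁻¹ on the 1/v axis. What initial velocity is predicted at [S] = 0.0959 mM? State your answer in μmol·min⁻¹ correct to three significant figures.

The y-intercept is 1/Vmax, so Vmax = 1/0.139 = 7.19 μmol·min⁻¹.
The slope is Km/Vmax, so Km = 0.0146 × 7.19 = 0.105 mM.
Then v = 7.19 × 0.0959/(0.105 + 0.0959) = 3.43 μmol·min⁻¹.

3.43 μmol·min⁻¹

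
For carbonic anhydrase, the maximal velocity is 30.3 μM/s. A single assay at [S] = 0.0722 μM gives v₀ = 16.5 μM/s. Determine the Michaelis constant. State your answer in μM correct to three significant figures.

From v = Vmax[S]/(Km+[S]), Km = [S](Vmax − v)/v.
Km = 0.0722 × (30.3 − 16.5) / 16.5 = 0.9964/16.5 = 0.0604 μM.

0.0604 μM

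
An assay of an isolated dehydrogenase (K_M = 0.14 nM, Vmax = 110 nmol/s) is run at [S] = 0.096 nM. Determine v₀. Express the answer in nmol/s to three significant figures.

[S]/(Km+[S]) = 0.096/0.2360 = 0.4068, the fractional saturation.
v = 0.4068 × Vmax = 0.4068 × 110 = 44.7 nmol/s.

44.7 nmol/s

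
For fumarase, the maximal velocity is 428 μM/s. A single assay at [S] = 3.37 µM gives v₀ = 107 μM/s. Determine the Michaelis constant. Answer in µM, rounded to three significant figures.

10.1 µM

From v = Vmax[S]/(Km+[S]), Km = [S](Vmax − v)/v.
Km = 3.37 × (428 − 107) / 107 = 1082/107 = 10.1 µM.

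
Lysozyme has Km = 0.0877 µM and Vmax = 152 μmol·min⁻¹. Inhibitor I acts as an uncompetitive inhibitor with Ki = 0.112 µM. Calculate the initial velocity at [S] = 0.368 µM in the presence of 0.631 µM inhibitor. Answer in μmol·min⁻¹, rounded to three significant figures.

22.1 μmol·min⁻¹

α = 1 + [I]/Ki = 1 + 0.631/0.112 = 6.634.
For an uncompetitive inhibitor, both parameters are divided by α, giving Vmax/α and Km/α: Km,app = 0.0132 µM, Vmax,app = 22.9 μmol·min⁻¹.
v = Vmax,app·[S]/(Km,app + [S]) = 22.9 × 0.368/(0.0132 + 0.368) = 22.1 μmol·min⁻¹.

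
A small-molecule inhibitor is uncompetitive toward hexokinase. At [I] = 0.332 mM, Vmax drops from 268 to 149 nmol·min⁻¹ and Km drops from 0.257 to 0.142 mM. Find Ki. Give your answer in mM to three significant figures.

0.416 mM

Uncompetitive: Vmax,app = Vmax/α (and Km,app = Km/α) with α = 1 + [I]/Ki.
α = Vmax/Vmax,app = 268/149 = 1.799.
Ki = [I]/(α − 1) = 0.332/0.7987 = 0.416 mM.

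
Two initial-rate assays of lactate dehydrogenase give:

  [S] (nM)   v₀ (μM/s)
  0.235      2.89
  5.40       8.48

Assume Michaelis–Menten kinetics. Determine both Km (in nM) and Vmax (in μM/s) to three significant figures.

Km = 0.521 nM; Vmax = 9.30 μM/s

From v = Vmax[S]/(Km+[S]), each point gives Vmax = v(Km+[S])/[S].
Equating: 2.89(Km+0.235)/0.235 = 8.48(Km+5.40)/5.40.
12.30·Km + 2.89 = 1.570·Km + 8.48, so (12.30 − 1.570)·Km = 8.48 − 2.89.
Km = 5.590/10.73 = 0.521 nM; then Vmax = 2.89(0.521+0.235)/0.235 = 9.30 μM/s.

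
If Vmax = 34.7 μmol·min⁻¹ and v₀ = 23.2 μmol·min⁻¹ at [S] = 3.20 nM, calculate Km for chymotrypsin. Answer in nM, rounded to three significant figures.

1.59 nM

From v = Vmax[S]/(Km+[S]), Km = [S](Vmax − v)/v.
Km = 3.20 × (34.7 − 23.2) / 23.2 = 36.80/23.2 = 1.59 nM.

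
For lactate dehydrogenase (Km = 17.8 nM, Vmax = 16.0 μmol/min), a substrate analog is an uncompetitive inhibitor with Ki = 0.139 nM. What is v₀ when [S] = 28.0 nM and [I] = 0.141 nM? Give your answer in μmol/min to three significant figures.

With α = 1 + [I]/Ki = 1 + 0.141/0.139 = 2.014, the uncompetitive rate law is v = (Vmax/α)·[S] / (Km/α + [S]).
v = (16.0/2.014)×28.0 / (17.8/2.014 + 28.0) = 222.4/36.84 = 6.04 μmol/min.

6.04 μmol/min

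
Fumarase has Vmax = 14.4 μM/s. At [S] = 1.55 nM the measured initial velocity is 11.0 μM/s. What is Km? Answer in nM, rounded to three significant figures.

v/Vmax = 11.0/14.4 = 0.7639 = [S]/(Km+[S]).
So Km + [S] = [S]/0.7639 = 2.029 nM, giving Km = 2.029 − 1.55 = 0.479 nM.

0.479 nM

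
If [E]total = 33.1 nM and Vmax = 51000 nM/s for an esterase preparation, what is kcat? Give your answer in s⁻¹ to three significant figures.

1540 s⁻¹

kcat = Vmax/[E]total = 51000 nM/s / 33.1 nM = 1540 s⁻¹.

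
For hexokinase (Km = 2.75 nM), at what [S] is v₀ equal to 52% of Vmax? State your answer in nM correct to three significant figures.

v/Vmax = [S]/(Km+[S]) = 0.52, so [S] = Km·0.52/(1 − 0.52) = 2.75 × 1.083.
[S] = 2.98 nM.

2.98 nM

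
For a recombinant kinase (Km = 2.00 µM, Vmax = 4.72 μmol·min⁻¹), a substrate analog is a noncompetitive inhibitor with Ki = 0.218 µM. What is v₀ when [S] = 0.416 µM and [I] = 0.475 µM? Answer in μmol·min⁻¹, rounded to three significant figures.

0.256 μmol·min⁻¹

α = 1 + [I]/Ki = 1 + 0.475/0.218 = 3.179.
For a noncompetitive inhibitor, Vmax is reduced to Vmax/α while Km is unchanged: Km,app = 2.00 µM, Vmax,app = 1.48 μmol·min⁻¹.
v = Vmax,app·[S]/(Km,app + [S]) = 1.48 × 0.416/(2.00 + 0.416) = 0.256 μmol·min⁻¹.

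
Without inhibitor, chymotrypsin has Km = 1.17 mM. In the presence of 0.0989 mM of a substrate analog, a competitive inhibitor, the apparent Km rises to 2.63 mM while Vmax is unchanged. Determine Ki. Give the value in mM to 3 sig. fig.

Competitive: Km,app = α·Km with α = 1 + [I]/Ki.
α = Km,app/Km = 2.63/1.17 = 2.248.
Since α = 1 + [I]/Ki, [I]/Ki = 2.248 − 1 = 1.248 and Ki = 0.0989/1.248 = 0.0793 mM.

0.0793 mM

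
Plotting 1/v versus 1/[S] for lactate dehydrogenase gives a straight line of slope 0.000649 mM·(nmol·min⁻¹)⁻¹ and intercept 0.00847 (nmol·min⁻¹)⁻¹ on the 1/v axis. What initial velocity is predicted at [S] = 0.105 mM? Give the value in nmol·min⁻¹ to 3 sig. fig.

68.3 nmol·min⁻¹

The y-intercept is 1/Vmax, so Vmax = 1/0.00847 = 118 nmol·min⁻¹.
The slope is Km/Vmax, so Km = 0.000649 × 118 = 0.0766 mM.
Then v = 118 × 0.105/(0.0766 + 0.105) = 68.3 nmol·min⁻¹.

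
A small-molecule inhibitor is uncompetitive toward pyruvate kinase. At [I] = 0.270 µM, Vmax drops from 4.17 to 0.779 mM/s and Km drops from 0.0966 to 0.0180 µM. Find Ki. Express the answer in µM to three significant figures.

Uncompetitive: Vmax,app = Vmax/α (and Km,app = Km/α) with α = 1 + [I]/Ki.
α = Vmax/Vmax,app = 4.17/0.779 = 5.353.
Ki = [I]/(α − 1) = 0.270/4.353 = 0.0620 µM.

0.0620 µM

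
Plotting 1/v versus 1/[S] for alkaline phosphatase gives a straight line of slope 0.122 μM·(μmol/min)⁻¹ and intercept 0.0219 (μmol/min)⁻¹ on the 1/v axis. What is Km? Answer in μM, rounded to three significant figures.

y-intercept = 1/Vmax ⇒ Vmax = 45.7 μmol/min; slope = Km/Vmax ⇒ Km = slope × Vmax.
Km = 0.122 × 45.7 = 5.57 μM.

5.57 μM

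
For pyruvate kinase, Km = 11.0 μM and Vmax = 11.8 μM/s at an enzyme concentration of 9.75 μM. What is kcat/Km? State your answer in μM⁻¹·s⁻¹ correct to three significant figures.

kcat = Vmax/[E]total = 11.8/9.75 = 1.21 s⁻¹.
kcat/Km = 1.21/11.0 = 0.110 μM⁻¹·s⁻¹.

0.110 μM⁻¹·s⁻¹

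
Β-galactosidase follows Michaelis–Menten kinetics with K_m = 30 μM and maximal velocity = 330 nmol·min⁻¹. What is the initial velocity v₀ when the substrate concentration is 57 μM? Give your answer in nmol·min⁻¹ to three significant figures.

v = Vmax·[S]/(Km + [S]) = 330 × 57 / (30 + 57)
  = 18810 / 87.00 = 216 nmol·min⁻¹.

216 nmol·min⁻¹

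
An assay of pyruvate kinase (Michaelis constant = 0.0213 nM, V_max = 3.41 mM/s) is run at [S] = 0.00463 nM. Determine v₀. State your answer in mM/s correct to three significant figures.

0.609 mM/s

[S]/(Km+[S]) = 0.00463/0.02593 = 0.1786, the fractional saturation.
v = 0.1786 × Vmax = 0.1786 × 3.41 = 0.609 mM/s.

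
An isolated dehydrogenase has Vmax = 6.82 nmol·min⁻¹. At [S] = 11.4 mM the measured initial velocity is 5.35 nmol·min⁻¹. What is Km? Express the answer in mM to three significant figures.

From v = Vmax[S]/(Km+[S]), Km = [S](Vmax − v)/v.
Km = 11.4 × (6.82 − 5.35) / 5.35 = 16.76/5.35 = 3.13 mM.

3.13 mM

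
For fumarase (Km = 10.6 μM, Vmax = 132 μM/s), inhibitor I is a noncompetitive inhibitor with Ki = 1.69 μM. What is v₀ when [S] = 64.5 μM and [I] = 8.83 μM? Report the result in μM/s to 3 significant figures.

18.2 μM/s

With α = 1 + [I]/Ki = 1 + 8.83/1.69 = 6.225, the noncompetitive rate law is v = (Vmax/α)·[S] / (Km + [S]).
v = (132/6.225)×64.5 / (10.6 + 64.5) = 1368/75.10 = 18.2 μM/s.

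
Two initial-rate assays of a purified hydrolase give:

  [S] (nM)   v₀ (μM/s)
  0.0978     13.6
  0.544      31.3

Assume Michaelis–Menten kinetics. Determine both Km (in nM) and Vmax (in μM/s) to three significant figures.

In reciprocal form, 1/v = (Km/Vmax)·(1/[S]) + 1/Vmax. The two points give (1/[S], 1/v) = (10.22, 0.07353) and (1.838, 0.03195).
Slope = (0.07353 − 0.03195)/(10.22 − 1.838) = 0.004958; intercept = 0.07353 − 0.004958×10.22 = 0.02284.
Vmax = 1/intercept = 43.8 μM/s; Km = slope × Vmax = 0.004958 × 43.8 = 0.217 nM.

Km = 0.217 nM; Vmax = 43.8 μM/s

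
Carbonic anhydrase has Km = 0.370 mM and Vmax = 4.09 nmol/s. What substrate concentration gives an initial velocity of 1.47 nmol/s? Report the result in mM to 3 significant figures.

The required fractional saturation is v/Vmax = 1.47/4.09 = 0.3594.
Then [S]/(Km+[S]) = 0.3594 ⇒ [S] = 0.370 × 0.3594/(1 − 0.3594) = 0.208 mM.

0.208 mM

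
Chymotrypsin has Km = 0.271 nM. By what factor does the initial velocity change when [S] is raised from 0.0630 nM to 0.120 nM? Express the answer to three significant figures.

1.63

Since Vmax cancels, v₂/v₁ = [S]₂(Km+[S]₁) / [S]₁(Km+[S]₂).
= 0.120×(0.271+0.0630) / (0.0630×(0.271+0.120)) = 0.04008/0.02463 = 1.63.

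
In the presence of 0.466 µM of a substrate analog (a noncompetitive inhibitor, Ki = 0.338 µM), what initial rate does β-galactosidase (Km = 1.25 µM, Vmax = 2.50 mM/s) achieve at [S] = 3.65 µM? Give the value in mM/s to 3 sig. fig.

α = 1 + [I]/Ki = 1 + 0.466/0.338 = 2.379.
For a noncompetitive inhibitor, Vmax is reduced to Vmax/α while Km is unchanged: Km,app = 1.25 µM, Vmax,app = 1.05 mM/s.
v = Vmax,app·[S]/(Km,app + [S]) = 1.05 × 3.65/(1.25 + 3.65) = 0.783 mM/s.

0.783 mM/s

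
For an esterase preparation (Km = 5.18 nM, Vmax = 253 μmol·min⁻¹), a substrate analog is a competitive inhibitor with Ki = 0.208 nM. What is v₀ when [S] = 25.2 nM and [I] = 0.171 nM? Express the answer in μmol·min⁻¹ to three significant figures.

α = 1 + [I]/Ki = 1 + 0.171/0.208 = 1.822.
For a competitive inhibitor, Vmax is unchanged and the apparent Km becomes α·Km: Km,app = 9.44 nM, Vmax,app = 253 μmol·min⁻¹.
v = Vmax,app·[S]/(Km,app + [S]) = 253 × 25.2/(9.44 + 25.2) = 184 μmol·min⁻¹.

184 μmol·min⁻¹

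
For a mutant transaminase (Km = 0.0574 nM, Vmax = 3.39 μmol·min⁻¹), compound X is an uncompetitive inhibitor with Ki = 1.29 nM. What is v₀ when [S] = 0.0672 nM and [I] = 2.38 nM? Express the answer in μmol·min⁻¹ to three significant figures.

0.916 μmol·min⁻¹

With α = 1 + [I]/Ki = 1 + 2.38/1.29 = 2.845, the uncompetitive rate law is v = (Vmax/α)·[S] / (Km/α + [S]).
v = (3.39/2.845)×0.0672 / (0.0574/2.845 + 0.0672) = 0.08007/0.08738 = 0.916 μmol·min⁻¹.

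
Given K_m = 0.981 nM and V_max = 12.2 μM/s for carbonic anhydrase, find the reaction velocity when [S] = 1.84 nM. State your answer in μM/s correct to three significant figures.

v = Vmax·[S]/(Km + [S]) = 12.2 × 1.84 / (0.981 + 1.84)
  = 22.45 / 2.821 = 7.96 μM/s.

7.96 μM/s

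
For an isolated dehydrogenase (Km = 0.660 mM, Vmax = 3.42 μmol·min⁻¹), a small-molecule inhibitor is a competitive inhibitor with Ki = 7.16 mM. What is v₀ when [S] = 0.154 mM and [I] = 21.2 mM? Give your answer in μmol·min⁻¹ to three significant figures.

0.190 μmol·min⁻¹

With α = 1 + [I]/Ki = 1 + 21.2/7.16 = 3.961, the competitive rate law is v = Vmax[S] / (αKm + [S]).
v = 3.42×0.154 / (3.961×0.660 + 0.154) = 0.5267/2.768 = 0.190 μmol·min⁻¹.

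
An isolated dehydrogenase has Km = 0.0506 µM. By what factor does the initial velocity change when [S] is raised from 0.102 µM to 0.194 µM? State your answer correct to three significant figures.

Since Vmax cancels, v₂/v₁ = [S]₂(Km+[S]₁) / [S]₁(Km+[S]₂).
= 0.194×(0.0506+0.102) / (0.102×(0.0506+0.194)) = 0.02960/0.02495 = 1.19.

1.19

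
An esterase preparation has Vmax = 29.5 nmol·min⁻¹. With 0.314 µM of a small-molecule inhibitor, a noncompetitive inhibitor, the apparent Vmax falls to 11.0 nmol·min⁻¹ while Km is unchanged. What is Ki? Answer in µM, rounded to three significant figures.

0.187 µM

Noncompetitive: Vmax,app = Vmax/α with α = 1 + [I]/Ki.
α = Vmax/Vmax,app = 29.5/11.0 = 2.682.
Since α = 1 + [I]/Ki, [I]/Ki = 2.682 − 1 = 1.682 and Ki = 0.314/1.682 = 0.187 µM.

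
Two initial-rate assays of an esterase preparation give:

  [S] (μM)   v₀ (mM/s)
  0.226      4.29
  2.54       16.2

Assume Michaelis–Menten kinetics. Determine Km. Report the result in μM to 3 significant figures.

0.945 μM

From v = Vmax[S]/(Km+[S]), each point gives Vmax = v(Km+[S])/[S].
Equating: 4.29(Km+0.226)/0.226 = 16.2(Km+2.54)/2.54.
18.98·Km + 4.29 = 6.378·Km + 16.2, so (18.98 − 6.378)·Km = 16.2 − 4.29.
Km = 11.91/12.60 = 0.945 μM; then Vmax = 4.29(0.945+0.226)/0.226 = 22.2 mM/s.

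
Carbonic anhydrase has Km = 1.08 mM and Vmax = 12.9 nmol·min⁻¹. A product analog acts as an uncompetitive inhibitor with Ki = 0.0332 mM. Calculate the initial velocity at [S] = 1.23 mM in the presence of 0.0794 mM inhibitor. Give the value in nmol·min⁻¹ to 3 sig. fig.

3.02 nmol·min⁻¹

α = 1 + [I]/Ki = 1 + 0.0794/0.0332 = 3.392.
For an uncompetitive inhibitor, both parameters are divided by α, giving Vmax/α and Km/α: Km,app = 0.318 mM, Vmax,app = 3.80 nmol·min⁻¹.
v = Vmax,app·[S]/(Km,app + [S]) = 3.80 × 1.23/(0.318 + 1.23) = 3.02 nmol·min⁻¹.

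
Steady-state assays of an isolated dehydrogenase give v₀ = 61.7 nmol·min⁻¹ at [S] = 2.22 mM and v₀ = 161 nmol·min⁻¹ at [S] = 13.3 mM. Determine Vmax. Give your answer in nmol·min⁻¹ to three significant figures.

238 nmol·min⁻¹

From v = Vmax[S]/(Km+[S]), each point gives Vmax = v(Km+[S])/[S].
Equating: 61.7(Km+2.22)/2.22 = 161(Km+13.3)/13.3.
27.79·Km + 61.7 = 12.11·Km + 161, so (27.79 − 12.11)·Km = 161 − 61.7.
Km = 99.30/15.69 = 6.33 mM; then Vmax = 61.7(6.33+2.22)/2.22 = 238 nmol·min⁻¹.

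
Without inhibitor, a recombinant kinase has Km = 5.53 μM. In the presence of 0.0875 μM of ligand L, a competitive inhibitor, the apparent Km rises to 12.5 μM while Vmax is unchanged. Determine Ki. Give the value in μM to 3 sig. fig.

0.0694 μM

Competitive: Km,app = α·Km with α = 1 + [I]/Ki.
α = Km,app/Km = 12.5/5.53 = 2.260.
Since α = 1 + [I]/Ki, [I]/Ki = 2.260 − 1 = 1.260 and Ki = 0.0875/1.260 = 0.0694 μM.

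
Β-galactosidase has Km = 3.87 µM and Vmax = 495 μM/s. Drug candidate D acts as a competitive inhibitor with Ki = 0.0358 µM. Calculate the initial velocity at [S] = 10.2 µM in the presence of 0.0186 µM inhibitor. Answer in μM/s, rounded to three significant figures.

With α = 1 + [I]/Ki = 1 + 0.0186/0.0358 = 1.520, the competitive rate law is v = Vmax[S] / (αKm + [S]).
v = 495×10.2 / (1.520×3.87 + 10.2) = 5049/16.08 = 314 μM/s.

314 μM/s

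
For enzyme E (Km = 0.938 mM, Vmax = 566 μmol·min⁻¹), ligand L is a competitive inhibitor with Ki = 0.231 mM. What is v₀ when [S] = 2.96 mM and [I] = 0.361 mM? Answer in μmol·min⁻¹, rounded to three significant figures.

312 μmol·min⁻¹

With α = 1 + [I]/Ki = 1 + 0.361/0.231 = 2.563, the competitive rate law is v = Vmax[S] / (αKm + [S]).
v = 566×2.96 / (2.563×0.938 + 2.96) = 1675/5.364 = 312 μmol·min⁻¹.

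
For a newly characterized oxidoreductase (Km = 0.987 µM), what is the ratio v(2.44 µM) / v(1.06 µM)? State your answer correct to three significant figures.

Since Vmax cancels, v₂/v₁ = [S]₂(Km+[S]₁) / [S]₁(Km+[S]₂).
= 2.44×(0.987+1.06) / (1.06×(0.987+2.44)) = 4.995/3.633 = 1.37.

1.37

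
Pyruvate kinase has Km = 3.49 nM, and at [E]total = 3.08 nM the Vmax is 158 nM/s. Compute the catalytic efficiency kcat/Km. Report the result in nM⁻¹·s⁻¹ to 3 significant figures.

14.7 nM⁻¹·s⁻¹

kcat = Vmax/[E]total = 158/3.08 = 51.3 s⁻¹.
kcat/Km = 51.3/3.49 = 14.7 nM⁻¹·s⁻¹.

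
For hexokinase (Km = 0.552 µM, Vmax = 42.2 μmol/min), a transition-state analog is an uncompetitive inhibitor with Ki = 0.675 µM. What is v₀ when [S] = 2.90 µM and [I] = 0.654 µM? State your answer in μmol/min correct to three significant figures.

With α = 1 + [I]/Ki = 1 + 0.654/0.675 = 1.969, the uncompetitive rate law is v = (Vmax/α)·[S] / (Km/α + [S]).
v = (42.2/1.969)×2.90 / (0.552/1.969 + 2.90) = 62.16/3.180 = 19.5 μmol/min.

19.5 μmol/min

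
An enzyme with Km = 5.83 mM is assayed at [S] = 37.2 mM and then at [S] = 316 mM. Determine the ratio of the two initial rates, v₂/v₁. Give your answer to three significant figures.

Since Vmax cancels, v₂/v₁ = [S]₂(Km+[S]₁) / [S]₁(Km+[S]₂).
= 316×(5.83+37.2) / (37.2×(5.83+316)) = 13600/11970 = 1.14.

1.14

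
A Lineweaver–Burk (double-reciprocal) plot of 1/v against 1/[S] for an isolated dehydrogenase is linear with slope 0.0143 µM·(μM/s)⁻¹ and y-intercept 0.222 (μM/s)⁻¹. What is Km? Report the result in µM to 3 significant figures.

0.0644 µM

y-intercept = 1/Vmax ⇒ Vmax = 4.50 μM/s; slope = Km/Vmax ⇒ Km = slope × Vmax.
Km = 0.0143 × 4.50 = 0.0644 µM.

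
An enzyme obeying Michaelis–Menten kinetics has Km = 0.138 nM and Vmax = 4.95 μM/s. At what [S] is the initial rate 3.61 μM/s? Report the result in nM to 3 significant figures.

Rearranging v = Vmax[S]/(Km+[S]) gives [S] = Km·v/(Vmax − v).
[S] = 0.138 × 3.61 / (4.95 − 3.61) = 0.4982/1.340 = 0.372 nM.

0.372 nM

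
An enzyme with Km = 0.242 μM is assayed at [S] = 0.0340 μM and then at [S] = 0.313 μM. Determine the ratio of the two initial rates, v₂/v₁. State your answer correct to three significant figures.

The fractional saturations are [S]/(Km+[S]) = 0.0340/0.2760 = 0.1232 and 0.313/0.5550 = 0.5640.
v₂/v₁ is just their ratio: 0.5640/0.1232 = 4.58.

4.58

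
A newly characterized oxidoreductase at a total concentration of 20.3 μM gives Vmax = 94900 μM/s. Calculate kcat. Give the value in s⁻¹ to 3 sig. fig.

kcat = Vmax/[E]total = 94900 μM/s / 20.3 μM = 4670 s⁻¹.

4670 s⁻¹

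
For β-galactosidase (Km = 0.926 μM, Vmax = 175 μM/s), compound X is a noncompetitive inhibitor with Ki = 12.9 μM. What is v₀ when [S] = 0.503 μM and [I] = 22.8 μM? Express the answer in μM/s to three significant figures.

22.3 μM/s

With α = 1 + [I]/Ki = 1 + 22.8/12.9 = 2.767, the noncompetitive rate law is v = (Vmax/α)·[S] / (Km + [S]).
v = (175/2.767)×0.503 / (0.926 + 0.503) = 31.81/1.429 = 22.3 μM/s.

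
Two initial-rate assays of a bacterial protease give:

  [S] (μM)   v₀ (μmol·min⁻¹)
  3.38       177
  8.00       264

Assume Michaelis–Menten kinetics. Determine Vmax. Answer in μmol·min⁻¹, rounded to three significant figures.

From v = Vmax[S]/(Km+[S]), each point gives Vmax = v(Km+[S])/[S].
Equating: 177(Km+3.38)/3.38 = 264(Km+8.00)/8.00.
52.37·Km + 177 = 33.00·Km + 264, so (52.37 − 33.00)·Km = 264 − 177.
Km = 87.00/19.37 = 4.49 μM; then Vmax = 177(4.49+3.38)/3.38 = 412 μmol·min⁻¹.

412 μmol·min⁻¹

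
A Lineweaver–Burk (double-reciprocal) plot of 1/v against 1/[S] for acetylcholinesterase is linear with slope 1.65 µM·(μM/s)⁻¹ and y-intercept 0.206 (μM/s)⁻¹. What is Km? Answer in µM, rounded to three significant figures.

8.01 µM

y-intercept = 1/Vmax ⇒ Vmax = 4.85 μM/s; slope = Km/Vmax ⇒ Km = slope × Vmax.
Km = 1.65 × 4.85 = 8.01 µM.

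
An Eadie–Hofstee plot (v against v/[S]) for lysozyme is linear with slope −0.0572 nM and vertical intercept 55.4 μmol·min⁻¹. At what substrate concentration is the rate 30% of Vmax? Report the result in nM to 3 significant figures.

The Eadie–Hofstee slope gives Km = 0.0572 nM (slope = −Km).
v/Vmax = [S]/(Km+[S]) = 0.3 ⇒ [S] = Km·0.3/(1−0.3) = 0.0572 × 0.4286 = 0.0245 nM.

0.0245 nM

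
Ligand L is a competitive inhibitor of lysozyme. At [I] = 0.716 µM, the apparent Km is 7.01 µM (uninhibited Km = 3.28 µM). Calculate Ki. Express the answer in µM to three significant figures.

Competitive: Km,app = α·Km with α = 1 + [I]/Ki.
α = Km,app/Km = 7.01/3.28 = 2.137.
Ki = [I]/(α − 1) = 0.716/1.137 = 0.630 µM.

0.630 µM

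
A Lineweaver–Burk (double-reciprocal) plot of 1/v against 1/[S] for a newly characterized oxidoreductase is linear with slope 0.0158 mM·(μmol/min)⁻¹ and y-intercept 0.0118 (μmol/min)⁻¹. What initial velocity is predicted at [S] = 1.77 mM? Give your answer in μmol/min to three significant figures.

48.2 μmol/min

The y-intercept is 1/Vmax, so Vmax = 1/0.0118 = 84.7 μmol/min.
The slope is Km/Vmax, so Km = 0.0158 × 84.7 = 1.34 mM.
Then v = 84.7 × 1.77/(1.34 + 1.77) = 48.2 μmol/min.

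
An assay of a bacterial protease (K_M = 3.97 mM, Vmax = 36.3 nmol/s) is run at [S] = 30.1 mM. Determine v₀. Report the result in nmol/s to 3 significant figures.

v = Vmax·[S]/(Km + [S]) = 36.3 × 30.1 / (3.97 + 30.1)
  = 1093 / 34.07 = 32.1 nmol/s.

32.1 nmol/s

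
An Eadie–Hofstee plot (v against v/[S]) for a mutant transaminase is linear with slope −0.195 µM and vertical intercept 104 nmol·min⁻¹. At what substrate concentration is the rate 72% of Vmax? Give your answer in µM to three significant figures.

0.501 µM

The Eadie–Hofstee slope gives Km = 0.195 µM (slope = −Km).
v/Vmax = [S]/(Km+[S]) = 0.72 ⇒ [S] = Km·0.72/(1−0.72) = 0.195 × 2.571 = 0.501 µM.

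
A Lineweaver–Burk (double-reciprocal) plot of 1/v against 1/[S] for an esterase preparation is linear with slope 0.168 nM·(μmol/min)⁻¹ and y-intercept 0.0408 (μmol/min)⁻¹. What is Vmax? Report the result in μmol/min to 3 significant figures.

24.5 μmol/min

The y-intercept of a Lineweaver–Burk plot equals 1/Vmax, so Vmax = 1/0.0408 = 24.5 μmol/min.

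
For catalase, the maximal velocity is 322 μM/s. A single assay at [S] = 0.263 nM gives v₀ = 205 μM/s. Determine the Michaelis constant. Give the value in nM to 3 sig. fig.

From v = Vmax[S]/(Km+[S]), Km = [S](Vmax − v)/v.
Km = 0.263 × (322 − 205) / 205 = 30.77/205 = 0.150 nM.

0.150 nM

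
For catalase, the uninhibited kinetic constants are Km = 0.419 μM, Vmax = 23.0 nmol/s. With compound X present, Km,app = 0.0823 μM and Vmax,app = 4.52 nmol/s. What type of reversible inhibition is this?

uncompetitive

Both Km and Vmax decrease by the same factor (~5.09-fold) — characteristic of uncompetitive inhibition.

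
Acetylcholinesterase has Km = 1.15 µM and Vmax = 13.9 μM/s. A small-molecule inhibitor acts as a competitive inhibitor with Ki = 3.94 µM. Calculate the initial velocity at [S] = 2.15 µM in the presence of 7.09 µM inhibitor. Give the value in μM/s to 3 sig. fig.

With α = 1 + [I]/Ki = 1 + 7.09/3.94 = 2.799, the competitive rate law is v = Vmax[S] / (αKm + [S]).
v = 13.9×2.15 / (2.799×1.15 + 2.15) = 29.88/5.369 = 5.57 μM/s.

5.57 μM/s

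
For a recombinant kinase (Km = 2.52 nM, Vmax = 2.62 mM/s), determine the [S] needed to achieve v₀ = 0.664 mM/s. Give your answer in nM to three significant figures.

0.855 nM

The required fractional saturation is v/Vmax = 0.664/2.62 = 0.2534.
Then [S]/(Km+[S]) = 0.2534 ⇒ [S] = 2.52 × 0.2534/(1 − 0.2534) = 0.855 nM.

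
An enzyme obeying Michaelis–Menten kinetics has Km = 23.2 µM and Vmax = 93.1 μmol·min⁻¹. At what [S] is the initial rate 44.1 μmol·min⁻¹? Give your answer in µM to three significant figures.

The required fractional saturation is v/Vmax = 44.1/93.1 = 0.4737.
Then [S]/(Km+[S]) = 0.4737 ⇒ [S] = 23.2 × 0.4737/(1 − 0.4737) = 20.9 µM.

20.9 µM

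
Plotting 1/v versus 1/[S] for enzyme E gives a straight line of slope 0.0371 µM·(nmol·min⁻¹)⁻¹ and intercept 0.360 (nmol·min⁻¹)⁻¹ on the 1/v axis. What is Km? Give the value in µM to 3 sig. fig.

y-intercept = 1/Vmax ⇒ Vmax = 2.78 nmol·min⁻¹; slope = Km/Vmax ⇒ Km = slope × Vmax.
Km = 0.0371 × 2.78 = 0.103 µM.

0.103 µM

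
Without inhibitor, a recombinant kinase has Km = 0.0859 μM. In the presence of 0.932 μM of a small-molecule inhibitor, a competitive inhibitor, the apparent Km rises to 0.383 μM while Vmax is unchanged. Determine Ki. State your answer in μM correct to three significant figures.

0.269 μM

Competitive: Km,app = α·Km with α = 1 + [I]/Ki.
α = Km,app/Km = 0.383/0.0859 = 4.459.
Since α = 1 + [I]/Ki, [I]/Ki = 4.459 − 1 = 3.459 and Ki = 0.932/3.459 = 0.269 μM.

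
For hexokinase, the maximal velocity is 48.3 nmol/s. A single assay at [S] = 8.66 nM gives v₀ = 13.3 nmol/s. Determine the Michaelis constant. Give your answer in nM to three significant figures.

22.8 nM

From v = Vmax[S]/(Km+[S]), Km = [S](Vmax − v)/v.
Km = 8.66 × (48.3 − 13.3) / 13.3 = 303.1/13.3 = 22.8 nM.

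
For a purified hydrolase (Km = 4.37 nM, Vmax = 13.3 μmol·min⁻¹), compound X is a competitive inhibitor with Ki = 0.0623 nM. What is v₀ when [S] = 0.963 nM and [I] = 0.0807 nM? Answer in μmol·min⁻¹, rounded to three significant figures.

α = 1 + [I]/Ki = 1 + 0.0807/0.0623 = 2.295.
For a competitive inhibitor, Vmax is unchanged and the apparent Km becomes α·Km: Km,app = 10.0 nM, Vmax,app = 13.3 μmol·min⁻¹.
v = Vmax,app·[S]/(Km,app + [S]) = 13.3 × 0.963/(10.0 + 0.963) = 1.17 μmol·min⁻¹.

1.17 μmol·min⁻¹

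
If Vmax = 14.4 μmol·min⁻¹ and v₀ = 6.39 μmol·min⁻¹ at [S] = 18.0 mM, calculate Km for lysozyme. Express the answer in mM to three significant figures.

22.6 mM

v/Vmax = 6.39/14.4 = 0.4438 = [S]/(Km+[S]).
So Km + [S] = [S]/0.4438 = 40.56 mM, giving Km = 40.56 − 18.0 = 22.6 mM.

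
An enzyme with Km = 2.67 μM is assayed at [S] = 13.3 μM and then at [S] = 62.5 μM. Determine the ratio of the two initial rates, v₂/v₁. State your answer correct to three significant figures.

The fractional saturations are [S]/(Km+[S]) = 13.3/15.97 = 0.8328 and 62.5/65.17 = 0.9590.
v₂/v₁ is just their ratio: 0.9590/0.8328 = 1.15.

1.15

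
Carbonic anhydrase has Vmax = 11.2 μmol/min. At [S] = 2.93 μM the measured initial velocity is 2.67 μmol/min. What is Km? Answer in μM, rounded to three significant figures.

9.36 μM

From v = Vmax[S]/(Km+[S]), Km = [S](Vmax − v)/v.
Km = 2.93 × (11.2 − 2.67) / 2.67 = 24.99/2.67 = 9.36 μM.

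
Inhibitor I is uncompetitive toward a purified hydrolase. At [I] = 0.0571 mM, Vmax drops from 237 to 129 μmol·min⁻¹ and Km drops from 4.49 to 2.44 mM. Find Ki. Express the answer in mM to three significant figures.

Uncompetitive: Vmax,app = Vmax/α (and Km,app = Km/α) with α = 1 + [I]/Ki.
α = Vmax/Vmax,app = 237/129 = 1.837.
Ki = [I]/(α − 1) = 0.0571/0.8372 = 0.0682 mM.

0.0682 mM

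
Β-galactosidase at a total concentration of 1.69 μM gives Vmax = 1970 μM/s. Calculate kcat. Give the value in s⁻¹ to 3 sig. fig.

kcat = Vmax/[E]total = 1970 μM/s / 1.69 μM = 1170 s⁻¹.

1170 s⁻¹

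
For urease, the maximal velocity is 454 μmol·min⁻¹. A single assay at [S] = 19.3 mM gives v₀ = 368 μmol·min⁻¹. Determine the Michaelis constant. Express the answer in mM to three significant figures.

4.51 mM

v/Vmax = 368/454 = 0.8106 = [S]/(Km+[S]).
So Km + [S] = [S]/0.8106 = 23.81 mM, giving Km = 23.81 − 19.3 = 4.51 mM.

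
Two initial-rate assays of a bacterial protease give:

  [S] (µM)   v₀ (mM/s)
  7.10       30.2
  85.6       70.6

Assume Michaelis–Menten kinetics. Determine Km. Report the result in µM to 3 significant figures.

11.8 µM

From v = Vmax[S]/(Km+[S]), each point gives Vmax = v(Km+[S])/[S].
Equating: 30.2(Km+7.10)/7.10 = 70.6(Km+85.6)/85.6.
4.254·Km + 30.2 = 0.8248·Km + 70.6, so (4.254 − 0.8248)·Km = 70.6 − 30.2.
Km = 40.40/3.429 = 11.8 µM; then Vmax = 30.2(11.8+7.10)/7.10 = 80.3 mM/s.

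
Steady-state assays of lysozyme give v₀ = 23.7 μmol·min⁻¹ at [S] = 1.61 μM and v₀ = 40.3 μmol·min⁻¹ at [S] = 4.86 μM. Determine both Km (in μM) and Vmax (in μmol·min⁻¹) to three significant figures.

From v = Vmax[S]/(Km+[S]), each point gives Vmax = v(Km+[S])/[S].
Equating: 23.7(Km+1.61)/1.61 = 40.3(Km+4.86)/4.86.
14.72·Km + 23.7 = 8.292·Km + 40.3, so (14.72 − 8.292)·Km = 40.3 − 23.7.
Km = 16.60/6.428 = 2.58 μM; then Vmax = 23.7(2.58+1.61)/1.61 = 61.7 μmol·min⁻¹.

Km = 2.58 μM; Vmax = 61.7 μmol·min⁻¹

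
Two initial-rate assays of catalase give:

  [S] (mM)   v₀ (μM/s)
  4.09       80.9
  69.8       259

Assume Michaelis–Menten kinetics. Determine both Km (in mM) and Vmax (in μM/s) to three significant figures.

Km = 11.1 mM; Vmax = 300 μM/s

In reciprocal form, 1/v = (Km/Vmax)·(1/[S]) + 1/Vmax. The two points give (1/[S], 1/v) = (0.2445, 0.01236) and (0.01433, 0.003861).
Slope = (0.01236 − 0.003861)/(0.2445 − 0.01433) = 0.03693; intercept = 0.01236 − 0.03693×0.2445 = 0.003332.
Vmax = 1/intercept = 300 μM/s; Km = slope × Vmax = 0.03693 × 300 = 11.1 mM.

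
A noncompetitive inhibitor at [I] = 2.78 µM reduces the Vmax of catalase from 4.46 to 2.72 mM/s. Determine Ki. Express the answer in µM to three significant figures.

4.35 µM

Noncompetitive: Vmax,app = Vmax/α with α = 1 + [I]/Ki.
α = Vmax/Vmax,app = 4.46/2.72 = 1.640.
Since α = 1 + [I]/Ki, [I]/Ki = 1.640 − 1 = 0.6397 and Ki = 2.78/0.6397 = 4.35 µM.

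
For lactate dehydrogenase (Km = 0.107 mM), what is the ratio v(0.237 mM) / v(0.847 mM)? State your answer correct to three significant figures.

0.776

The fractional saturations are [S]/(Km+[S]) = 0.847/0.9540 = 0.8878 and 0.237/0.3440 = 0.6890.
v₂/v₁ is just their ratio: 0.6890/0.8878 = 0.776.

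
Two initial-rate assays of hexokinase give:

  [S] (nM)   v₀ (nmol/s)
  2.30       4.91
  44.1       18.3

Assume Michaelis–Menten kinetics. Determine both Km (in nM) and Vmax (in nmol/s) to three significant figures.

Km = 7.79 nM; Vmax = 21.5 nmol/s

From v = Vmax[S]/(Km+[S]), each point gives Vmax = v(Km+[S])/[S].
Equating: 4.91(Km+2.30)/2.30 = 18.3(Km+44.1)/44.1.
2.135·Km + 4.91 = 0.4150·Km + 18.3, so (2.135 − 0.4150)·Km = 18.3 − 4.91.
Km = 13.39/1.720 = 7.79 nM; then Vmax = 4.91(7.79+2.30)/2.30 = 21.5 nmol/s.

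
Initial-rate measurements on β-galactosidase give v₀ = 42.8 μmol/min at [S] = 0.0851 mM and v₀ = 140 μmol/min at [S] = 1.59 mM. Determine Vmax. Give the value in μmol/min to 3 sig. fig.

From v = Vmax[S]/(Km+[S]), each point gives Vmax = v(Km+[S])/[S].
Equating: 42.8(Km+0.0851)/0.0851 = 140(Km+1.59)/1.59.
502.9·Km + 42.8 = 88.05·Km + 140, so (502.9 − 88.05)·Km = 140 − 42.8.
Km = 97.20/414.9 = 0.234 mM; then Vmax = 42.8(0.234+0.0851)/0.0851 = 161 μmol/min.

161 μmol/min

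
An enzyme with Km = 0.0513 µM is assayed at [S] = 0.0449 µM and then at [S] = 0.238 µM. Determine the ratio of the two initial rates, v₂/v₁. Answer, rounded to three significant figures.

Since Vmax cancels, v₂/v₁ = [S]₂(Km+[S]₁) / [S]₁(Km+[S]₂).
= 0.238×(0.0513+0.0449) / (0.0449×(0.0513+0.238)) = 0.02290/0.01299 = 1.76.

1.76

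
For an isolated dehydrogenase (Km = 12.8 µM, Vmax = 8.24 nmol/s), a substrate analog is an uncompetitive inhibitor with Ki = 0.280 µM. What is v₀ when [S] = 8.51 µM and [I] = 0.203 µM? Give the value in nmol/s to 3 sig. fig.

α = 1 + [I]/Ki = 1 + 0.203/0.280 = 1.725.
For an uncompetitive inhibitor, both parameters are divided by α, giving Vmax/α and Km/α: Km,app = 7.42 µM, Vmax,app = 4.78 nmol/s.
v = Vmax,app·[S]/(Km,app + [S]) = 4.78 × 8.51/(7.42 + 8.51) = 2.55 nmol/s.

2.55 nmol/s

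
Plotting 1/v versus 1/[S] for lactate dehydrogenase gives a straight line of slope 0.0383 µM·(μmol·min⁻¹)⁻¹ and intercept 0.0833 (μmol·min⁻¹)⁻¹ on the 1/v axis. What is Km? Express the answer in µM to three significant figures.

y-intercept = 1/Vmax ⇒ Vmax = 12.0 μmol·min⁻¹; slope = Km/Vmax ⇒ Km = slope × Vmax.
Km = 0.0383 × 12.0 = 0.460 µM.

0.460 µM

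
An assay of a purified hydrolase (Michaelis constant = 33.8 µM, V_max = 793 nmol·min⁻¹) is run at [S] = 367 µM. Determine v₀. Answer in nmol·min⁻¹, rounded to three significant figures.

726 nmol·min⁻¹

[S]/(Km+[S]) = 367/400.8 = 0.9157, the fractional saturation.
v = 0.9157 × Vmax = 0.9157 × 793 = 726 nmol·min⁻¹.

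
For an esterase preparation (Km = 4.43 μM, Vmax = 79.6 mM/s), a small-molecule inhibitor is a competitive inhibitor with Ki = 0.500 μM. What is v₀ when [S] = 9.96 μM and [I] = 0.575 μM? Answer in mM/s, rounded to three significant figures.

With α = 1 + [I]/Ki = 1 + 0.575/0.500 = 2.150, the competitive rate law is v = Vmax[S] / (αKm + [S]).
v = 79.6×9.96 / (2.150×4.43 + 9.96) = 792.8/19.48 = 40.7 mM/s.

40.7 mM/s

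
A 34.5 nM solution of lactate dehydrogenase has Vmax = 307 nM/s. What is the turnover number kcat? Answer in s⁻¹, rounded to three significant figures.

kcat = Vmax/[E]total = 307 nM/s / 34.5 nM = 8.90 s⁻¹.

8.90 s⁻¹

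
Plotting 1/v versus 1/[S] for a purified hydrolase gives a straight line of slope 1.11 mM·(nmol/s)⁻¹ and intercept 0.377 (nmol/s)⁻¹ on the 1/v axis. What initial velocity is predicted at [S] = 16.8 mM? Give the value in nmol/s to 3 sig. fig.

2.26 nmol/s

The y-intercept is 1/Vmax, so Vmax = 1/0.377 = 2.65 nmol/s.
The slope is Km/Vmax, so Km = 1.11 × 2.65 = 2.94 mM.
Then v = 2.65 × 16.8/(2.94 + 16.8) = 2.26 nmol/s.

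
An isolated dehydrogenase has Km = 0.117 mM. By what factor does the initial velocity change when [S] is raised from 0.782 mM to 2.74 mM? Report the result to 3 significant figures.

1.10

Since Vmax cancels, v₂/v₁ = [S]₂(Km+[S]₁) / [S]₁(Km+[S]₂).
= 2.74×(0.117+0.782) / (0.782×(0.117+2.74)) = 2.463/2.234 = 1.10.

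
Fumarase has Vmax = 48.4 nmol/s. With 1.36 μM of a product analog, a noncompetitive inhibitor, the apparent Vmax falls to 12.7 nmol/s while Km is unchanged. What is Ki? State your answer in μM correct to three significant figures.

0.484 μM

Noncompetitive: Vmax,app = Vmax/α with α = 1 + [I]/Ki.
α = Vmax/Vmax,app = 48.4/12.7 = 3.811.
Ki = [I]/(α − 1) = 1.36/2.811 = 0.484 μM.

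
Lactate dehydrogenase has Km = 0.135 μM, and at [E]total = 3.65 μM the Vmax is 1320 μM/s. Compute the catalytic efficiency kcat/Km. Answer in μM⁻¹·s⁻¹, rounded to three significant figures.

kcat = Vmax/[E]total = 1320/3.65 = 362 s⁻¹.
kcat/Km = 362/0.135 = 2680 μM⁻¹·s⁻¹.

2680 μM⁻¹·s⁻¹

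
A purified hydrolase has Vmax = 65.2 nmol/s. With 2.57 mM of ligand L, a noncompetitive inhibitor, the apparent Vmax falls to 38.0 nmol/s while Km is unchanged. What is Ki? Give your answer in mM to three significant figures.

Noncompetitive: Vmax,app = Vmax/α with α = 1 + [I]/Ki.
α = Vmax/Vmax,app = 65.2/38.0 = 1.716.
Since α = 1 + [I]/Ki, [I]/Ki = 1.716 − 1 = 0.7158 and Ki = 2.57/0.7158 = 3.59 mM.

3.59 mM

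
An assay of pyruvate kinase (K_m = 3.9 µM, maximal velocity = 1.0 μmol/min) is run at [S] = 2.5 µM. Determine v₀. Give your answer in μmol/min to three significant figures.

0.391 μmol/min

v = Vmax·[S]/(Km + [S]) = 1.0 × 2.5 / (3.9 + 2.5)
  = 2.500 / 6.400 = 0.391 μmol/min.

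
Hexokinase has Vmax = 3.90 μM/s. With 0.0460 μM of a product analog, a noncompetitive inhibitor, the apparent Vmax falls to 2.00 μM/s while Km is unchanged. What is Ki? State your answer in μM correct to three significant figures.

Noncompetitive: Vmax,app = Vmax/α with α = 1 + [I]/Ki.
α = Vmax/Vmax,app = 3.90/2.00 = 1.950.
Since α = 1 + [I]/Ki, [I]/Ki = 1.950 − 1 = 0.9500 and Ki = 0.0460/0.9500 = 0.0484 μM.

0.0484 μM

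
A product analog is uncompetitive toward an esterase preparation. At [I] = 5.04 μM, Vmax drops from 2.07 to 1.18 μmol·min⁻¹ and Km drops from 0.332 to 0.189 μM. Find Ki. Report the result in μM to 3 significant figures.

Uncompetitive: Vmax,app = Vmax/α (and Km,app = Km/α) with α = 1 + [I]/Ki.
α = Vmax/Vmax,app = 2.07/1.18 = 1.754.
Since α = 1 + [I]/Ki, [I]/Ki = 1.754 − 1 = 0.7542 and Ki = 5.04/0.7542 = 6.68 μM.

6.68 μM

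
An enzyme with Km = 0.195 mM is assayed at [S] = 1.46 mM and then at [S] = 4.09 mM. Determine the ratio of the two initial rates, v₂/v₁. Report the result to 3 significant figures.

Since Vmax cancels, v₂/v₁ = [S]₂(Km+[S]₁) / [S]₁(Km+[S]₂).
= 4.09×(0.195+1.46) / (1.46×(0.195+4.09)) = 6.769/6.256 = 1.08.

1.08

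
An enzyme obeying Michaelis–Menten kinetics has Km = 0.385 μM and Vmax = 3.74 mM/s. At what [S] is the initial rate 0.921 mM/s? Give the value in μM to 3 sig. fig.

0.126 μM

Rearranging v = Vmax[S]/(Km+[S]) gives [S] = Km·v/(Vmax − v).
[S] = 0.385 × 0.921 / (3.74 − 0.921) = 0.3546/2.819 = 0.126 μM.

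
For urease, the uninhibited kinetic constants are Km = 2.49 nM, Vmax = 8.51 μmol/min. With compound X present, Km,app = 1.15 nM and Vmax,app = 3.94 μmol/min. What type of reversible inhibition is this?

uncompetitive

Both Km and Vmax decrease by the same factor (~2.16-fold) — characteristic of uncompetitive inhibition.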